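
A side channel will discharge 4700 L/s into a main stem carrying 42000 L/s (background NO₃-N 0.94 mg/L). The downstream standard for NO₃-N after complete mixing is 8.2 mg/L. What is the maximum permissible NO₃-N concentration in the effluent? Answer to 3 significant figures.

73.1 mg/L

At the limit, (Qr·Cr + Qe·Cₑ)/(Qr + Qe) = 8.2:
Cₑ = (46700·8.2 − 42000·0.9400) / 4700 = 73.08 mg/L.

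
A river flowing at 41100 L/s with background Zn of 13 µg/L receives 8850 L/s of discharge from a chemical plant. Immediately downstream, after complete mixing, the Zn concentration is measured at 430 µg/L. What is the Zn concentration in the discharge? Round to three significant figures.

Mass balance: 41100·13.00 + 8850·Cₑ = 49950·430.0
→ Cₑ = (49950·430.0 − 41100·13.00) / 8850 = 2367 µg/L.

2370 µg/L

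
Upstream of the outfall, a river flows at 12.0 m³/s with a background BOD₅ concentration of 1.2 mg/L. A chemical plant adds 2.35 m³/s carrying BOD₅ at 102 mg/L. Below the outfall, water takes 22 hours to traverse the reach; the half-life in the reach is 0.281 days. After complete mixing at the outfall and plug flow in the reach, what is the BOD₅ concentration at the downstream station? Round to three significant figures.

Mass balance: C = (12.00·1.200 + 2.350·102.0) / 14.35 = 254.1/14.35 = 17.71 mg/L.
Half-life 0.281 d → k = ln 2 / 0.281 = 2.467 d⁻¹.
After decay, C = 17.71 × e^(−kt) = 17.71 × 0.1042 = 1.846 mg/L.

1.85 mg/L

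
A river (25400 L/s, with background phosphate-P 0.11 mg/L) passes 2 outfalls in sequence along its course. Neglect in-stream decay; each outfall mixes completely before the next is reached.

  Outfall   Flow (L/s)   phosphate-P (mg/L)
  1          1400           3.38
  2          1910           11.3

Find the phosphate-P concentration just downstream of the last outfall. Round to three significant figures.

1.01 mg/L

Outfall 1: combined Q = 26800 L/s; C = (25400·0.1100 + 1400·3.380)/26800 = 0.2808 mg/L.
Outfall 2: combined Q = 28710 L/s; C = (26800·0.2808 + 1910·11.30)/28710 = 1.014 mg/L.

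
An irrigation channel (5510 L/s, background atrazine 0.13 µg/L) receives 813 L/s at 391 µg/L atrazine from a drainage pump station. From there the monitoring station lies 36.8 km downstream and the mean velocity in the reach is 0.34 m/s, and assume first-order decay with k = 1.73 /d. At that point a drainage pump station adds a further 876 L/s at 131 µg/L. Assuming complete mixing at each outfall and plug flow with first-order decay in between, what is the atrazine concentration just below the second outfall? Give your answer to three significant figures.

Conservation of mass: C = (5510·0.1300 + 813.0·391.0) / 6323 = 318600/6323 = 50.39 µg/L; combined flow 6323 L/s.
Travel time t = 36.8·1000 / 0.34 = 108200 s = 30.07 h.
Applying C = C₀e^(−kt): 50.39 × 0.1145 = 5.769 µg/L.
At the second outfall, C = (6323·5.769 + 876.0·131.0) / (6323 + 876.0) = 21.01 µg/L.

21.0 µg/L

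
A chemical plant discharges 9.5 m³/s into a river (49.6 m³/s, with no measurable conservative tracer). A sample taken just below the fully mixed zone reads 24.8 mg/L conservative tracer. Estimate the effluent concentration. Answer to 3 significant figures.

Mass balance: 49.60·0 + 9.500·Cₑ = 59.10·24.80
→ Cₑ = (59.10·24.80 − 49.60·0) / 9.500 = 154.3 mg/L.

154 mg/L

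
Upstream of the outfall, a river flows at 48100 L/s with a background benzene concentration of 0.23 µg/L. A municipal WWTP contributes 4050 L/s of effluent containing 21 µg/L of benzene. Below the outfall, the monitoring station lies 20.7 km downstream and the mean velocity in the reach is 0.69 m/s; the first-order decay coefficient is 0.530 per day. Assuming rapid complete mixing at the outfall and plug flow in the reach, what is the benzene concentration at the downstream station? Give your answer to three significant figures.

Mixed concentration C = ΣQC/ΣQ = (48100·0.2300 + 4050·21.00) / 52150 = 96110/52150 = 1.843 µg/L.
Travel time t = 20.7·1000 / 0.69 = 30000 s = 8.333 h.
After decay, C = 1.843 × e^(−kt) = 1.843 × 0.8319 = 1.533 µg/L.

1.53 µg/L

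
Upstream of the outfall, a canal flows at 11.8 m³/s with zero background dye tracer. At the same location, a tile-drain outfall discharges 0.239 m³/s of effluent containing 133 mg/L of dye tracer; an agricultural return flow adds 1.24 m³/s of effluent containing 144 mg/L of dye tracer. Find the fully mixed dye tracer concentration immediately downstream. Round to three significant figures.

15.8 mg/L

Mass balance: C = (11.80·0 + 0.2390·133.0 + 1.240·144.0) / 13.28 = 210.3/13.28 = 15.84 mg/L.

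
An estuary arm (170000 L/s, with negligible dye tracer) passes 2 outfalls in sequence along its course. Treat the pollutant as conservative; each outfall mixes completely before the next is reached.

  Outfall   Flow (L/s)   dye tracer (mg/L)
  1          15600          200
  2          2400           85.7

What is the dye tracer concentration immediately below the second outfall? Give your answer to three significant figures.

17.7 mg/L

Outfall 1: combined Q = 185600 L/s; C = (170000·0 + 15600·200.0)/185600 = 16.81 mg/L.
Outfall 2: combined Q = 188000 L/s; C = (185600·16.81 + 2400·85.70)/188000 = 17.69 mg/L.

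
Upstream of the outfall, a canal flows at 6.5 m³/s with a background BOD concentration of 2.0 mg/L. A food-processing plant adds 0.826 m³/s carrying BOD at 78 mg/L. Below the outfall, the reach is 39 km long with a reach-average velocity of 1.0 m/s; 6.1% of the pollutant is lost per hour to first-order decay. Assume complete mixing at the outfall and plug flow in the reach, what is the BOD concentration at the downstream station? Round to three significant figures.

5.34 mg/L

Conservation of mass: C = (6.500·2.000 + 0.8260·78.00) / 7.326 = 77.43/7.326 = 10.57 mg/L.
Travel time t = 39·1000 / 1.0 = 39000 s = 10.83 h.
6.1%/h lost → k = −ln(1 − 0.061) = 0.06294 h⁻¹.
Decay over the reach: 10.57·exp(−kt) = 10.57·0.5057 = 5.345 mg/L.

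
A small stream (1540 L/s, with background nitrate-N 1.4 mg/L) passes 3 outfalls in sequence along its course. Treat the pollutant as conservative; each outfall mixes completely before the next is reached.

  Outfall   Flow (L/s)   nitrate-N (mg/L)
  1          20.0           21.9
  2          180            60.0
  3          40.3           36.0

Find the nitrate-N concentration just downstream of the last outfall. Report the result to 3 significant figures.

After outfall 1: Q = 1540 + 20.00 = 1560 L/s; C = (1540·1.400 + 20.00·21.90)/1560 = 1.663 mg/L.
After outfall 2: Q = 1560 + 180.0 = 1740 L/s; C = (1560·1.663 + 180.0·60.00)/1740 = 7.698 mg/L.
After outfall 3: Q = 1740 + 40.30 = 1780 L/s; C = (1740·7.698 + 40.30·36.00)/1780 = 8.338 mg/L.

8.34 mg/L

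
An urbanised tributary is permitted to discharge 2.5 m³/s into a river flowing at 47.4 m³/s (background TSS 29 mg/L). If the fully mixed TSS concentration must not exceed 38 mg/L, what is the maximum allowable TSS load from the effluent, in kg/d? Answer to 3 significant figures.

Mass balance at the limit: 47.40·29.00 + 2.500·Cₑ = 49.90·38 → Cₑ = 208.6 mg/L.
Load = 2.500 m³/s × 208.6 g/m³ × 86 400 s/d = 45070 kg/d.

45100 kg/d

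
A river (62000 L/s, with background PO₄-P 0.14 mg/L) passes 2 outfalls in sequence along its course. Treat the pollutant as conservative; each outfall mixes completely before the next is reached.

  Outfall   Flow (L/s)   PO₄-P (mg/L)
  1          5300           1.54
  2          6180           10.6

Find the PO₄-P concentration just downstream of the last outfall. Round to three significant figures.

1.12 mg/L

Below outfall 1: Q → 67300 L/s, C = (62000·0.1400 + 5300·1.540)/67300 = 0.2503 mg/L.
Below outfall 2: Q → 73480 L/s, C = (67300·0.2503 + 6180·10.60)/73480 = 1.121 mg/L.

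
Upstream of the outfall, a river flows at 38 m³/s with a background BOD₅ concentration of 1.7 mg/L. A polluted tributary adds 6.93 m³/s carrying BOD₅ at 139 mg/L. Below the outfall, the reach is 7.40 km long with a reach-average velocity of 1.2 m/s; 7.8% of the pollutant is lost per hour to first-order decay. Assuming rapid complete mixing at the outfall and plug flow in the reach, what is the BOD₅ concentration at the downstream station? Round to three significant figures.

Flow-weighted average: C = (38.00·1.700 + 6.930·139.0) / 44.93 = 1028/44.93 = 22.88 mg/L.
Travel time t = 7.40·1000 / 1.2 = 6167 s = 1.713 h.
7.8%/h lost → k = −ln(1 − 0.078) = 0.08121 h⁻¹.
First-order decay: C = 22.88·exp(−k·t) = 22.88·0.8701 = 19.91 mg/L.

19.9 mg/L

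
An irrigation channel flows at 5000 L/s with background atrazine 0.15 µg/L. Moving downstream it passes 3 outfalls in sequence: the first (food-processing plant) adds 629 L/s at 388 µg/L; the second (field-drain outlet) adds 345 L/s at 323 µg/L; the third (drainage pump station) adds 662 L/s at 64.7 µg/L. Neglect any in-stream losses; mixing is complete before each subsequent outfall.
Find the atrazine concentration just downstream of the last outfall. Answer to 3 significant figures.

After outfall 1: Q = 5000 + 629.0 = 5629 L/s; C = (5000·0.1500 + 629.0·388.0)/5629 = 43.49 µg/L.
After outfall 2: Q = 5629 + 345.0 = 5974 L/s; C = (5629·43.49 + 345.0·323.0)/5974 = 59.63 µg/L.
After outfall 3: Q = 5974 + 662.0 = 6636 L/s; C = (5974·59.63 + 662.0·64.70)/6636 = 60.14 µg/L.

60.1 µg/L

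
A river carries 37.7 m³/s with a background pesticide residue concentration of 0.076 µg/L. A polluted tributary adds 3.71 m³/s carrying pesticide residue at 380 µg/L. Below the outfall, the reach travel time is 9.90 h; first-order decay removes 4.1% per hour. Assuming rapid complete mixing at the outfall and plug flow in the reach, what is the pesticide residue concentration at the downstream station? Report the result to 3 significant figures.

Flow-weighted average: C = (37.70·0.07600 + 3.710·380.0) / 41.41 = 1413/41.41 = 34.11 µg/L.
4.1%/h lost → k = −ln(1 − 0.041) = 0.04186 h⁻¹.
Applying C = C₀e^(−kt): 34.11 × 0.6607 = 22.54 µg/L.

22.5 µg/L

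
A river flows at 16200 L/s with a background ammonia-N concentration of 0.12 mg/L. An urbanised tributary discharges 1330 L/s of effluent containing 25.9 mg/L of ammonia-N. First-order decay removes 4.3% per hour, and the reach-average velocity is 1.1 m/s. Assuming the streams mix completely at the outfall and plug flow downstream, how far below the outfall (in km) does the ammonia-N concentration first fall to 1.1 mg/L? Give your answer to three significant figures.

Mixed concentration C = ΣQC/ΣQ = (16200·0.1200 + 1330·25.90) / 17530 = 36390/17530 = 2.076 mg/L.
4.3%/h lost → k = −ln(1 − 0.043) = 0.04395 h⁻¹.
Set 2.076·exp(−k·t) = 1.1 → t = ln(2.076/1.1)/k = 52020 s = 14.45 h.
Distance = v·t = 1.1·52020 = 57220 m = 57.22 km.

57.2 km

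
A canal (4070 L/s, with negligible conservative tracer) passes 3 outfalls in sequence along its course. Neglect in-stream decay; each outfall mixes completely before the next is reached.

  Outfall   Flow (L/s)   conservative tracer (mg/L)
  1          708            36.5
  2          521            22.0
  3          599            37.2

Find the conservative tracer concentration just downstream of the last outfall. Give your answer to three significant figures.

10.1 mg/L

Outfall 1: combined Q = 4778 L/s; C = (4070·0 + 708.0·36.50)/4778 = 5.409 mg/L.
Outfall 2: combined Q = 5299 L/s; C = (4778·5.409 + 521.0·22.00)/5299 = 7.040 mg/L.
Outfall 3: combined Q = 5898 L/s; C = (5299·7.040 + 599.0·37.20)/5898 = 10.10 mg/L.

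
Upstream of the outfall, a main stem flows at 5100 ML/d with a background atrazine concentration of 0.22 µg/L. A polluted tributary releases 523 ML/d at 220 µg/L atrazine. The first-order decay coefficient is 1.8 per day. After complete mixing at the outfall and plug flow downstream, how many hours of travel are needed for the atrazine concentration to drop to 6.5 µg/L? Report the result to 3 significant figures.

Mass balance: C = (5100·0.2200 + 523.0·220.0) / 5623 = 116200/5623 = 20.66 µg/L.
20.66·exp(−k·t) = 6.5 → t = ln(20.66/6.5)/k = 55510 s = 15.42 h.

15.4 h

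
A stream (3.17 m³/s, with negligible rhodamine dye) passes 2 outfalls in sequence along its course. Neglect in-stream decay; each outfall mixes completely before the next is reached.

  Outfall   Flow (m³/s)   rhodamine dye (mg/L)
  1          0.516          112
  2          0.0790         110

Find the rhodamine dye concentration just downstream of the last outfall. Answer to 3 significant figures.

17.7 mg/L

Outfall 1: combined Q = 3.686 m³/s; C = (3.170·0 + 0.5160·112.0)/3.686 = 15.68 mg/L.
Outfall 2: combined Q = 3.765 m³/s; C = (3.686·15.68 + 0.07900·110.0)/3.765 = 17.66 mg/L.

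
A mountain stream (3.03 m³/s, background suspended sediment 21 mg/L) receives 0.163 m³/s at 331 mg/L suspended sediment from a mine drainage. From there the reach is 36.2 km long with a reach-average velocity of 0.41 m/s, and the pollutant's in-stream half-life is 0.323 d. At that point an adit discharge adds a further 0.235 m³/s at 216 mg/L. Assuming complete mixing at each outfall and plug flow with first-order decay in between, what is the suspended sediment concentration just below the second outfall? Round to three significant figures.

18.6 mg/L

Mixed concentration C = ΣQC/ΣQ = (3.030·21.00 + 0.1630·331.0) / 3.193 = 117.6/3.193 = 36.83 mg/L; combined flow 3.193 m³/s.
Travel time t = 36.2·1000 / 0.41 = 88290 s = 24.53 h.
Half-life 0.323 d → k = ln 2 / 0.323 = 2.146 d⁻¹.
Applying C = C₀e^(−kt): 36.83 × 0.1116 = 4.109 mg/L.
At the second outfall, C = (3.193·4.109 + 0.2350·216.0) / (3.193 + 0.2350) = 18.63 mg/L.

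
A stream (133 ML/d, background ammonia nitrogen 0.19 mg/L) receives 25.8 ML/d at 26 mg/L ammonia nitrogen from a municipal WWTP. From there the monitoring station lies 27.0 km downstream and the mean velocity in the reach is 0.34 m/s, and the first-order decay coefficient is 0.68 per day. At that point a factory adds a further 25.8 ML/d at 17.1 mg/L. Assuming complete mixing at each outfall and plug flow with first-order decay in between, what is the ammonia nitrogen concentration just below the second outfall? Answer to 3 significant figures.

4.41 mg/L

After mixing, C = (133.0·0.1900 + 25.80·26.00) / 158.8 = 696.1/158.8 = 4.383 mg/L; combined flow 158.8 ML/d.
Travel time t = 27.0·1000 / 0.34 = 79410 s = 22.06 h.
Applying C = C₀e^(−kt): 4.383 × 0.5353 = 2.346 mg/L.
At the second outfall, C = (158.8·2.346 + 25.80·17.10) / (158.8 + 25.80) = 4.408 mg/L.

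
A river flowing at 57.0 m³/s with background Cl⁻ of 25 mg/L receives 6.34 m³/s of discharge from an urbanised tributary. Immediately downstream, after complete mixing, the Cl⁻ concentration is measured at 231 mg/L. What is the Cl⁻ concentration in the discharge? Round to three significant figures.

2080 mg/L

Mass balance: 57.00·25.00 + 6.340·Cₑ = 63.34·231.0
→ Cₑ = (63.34·231.0 − 57.00·25.00) / 6.340 = 2083 mg/L.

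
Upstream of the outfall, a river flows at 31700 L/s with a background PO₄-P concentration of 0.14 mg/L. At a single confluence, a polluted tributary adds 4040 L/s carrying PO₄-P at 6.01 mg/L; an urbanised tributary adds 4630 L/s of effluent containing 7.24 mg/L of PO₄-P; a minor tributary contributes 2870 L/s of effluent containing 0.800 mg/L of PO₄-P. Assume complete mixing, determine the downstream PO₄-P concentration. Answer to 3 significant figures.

After mixing, C = (31700·0.1400 + 4040·6.010 + 4630·7.240 + 2870·0.8000) / 43240 = 64540/43240 = 1.492 mg/L.

1.49 mg/L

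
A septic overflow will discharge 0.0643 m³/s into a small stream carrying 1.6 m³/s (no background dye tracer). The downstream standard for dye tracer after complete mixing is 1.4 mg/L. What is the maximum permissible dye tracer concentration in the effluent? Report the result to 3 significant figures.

At the limit, (Qr·Cr + Qe·Cₑ)/(Qr + Qe) = 1.4:
Cₑ = (1.664·1.4 − 1.600·0) / 0.06430 = 36.24 mg/L.

36.2 mg/L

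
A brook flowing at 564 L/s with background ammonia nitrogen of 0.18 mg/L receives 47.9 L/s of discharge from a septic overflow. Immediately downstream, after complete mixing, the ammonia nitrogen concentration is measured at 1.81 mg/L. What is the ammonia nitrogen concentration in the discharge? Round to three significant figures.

21.0 mg/L

Mass balance: 564.0·0.1800 + 47.90·Cₑ = 611.9·1.810
→ Cₑ = (611.9·1.810 − 564.0·0.1800) / 47.90 = 21.00 mg/L.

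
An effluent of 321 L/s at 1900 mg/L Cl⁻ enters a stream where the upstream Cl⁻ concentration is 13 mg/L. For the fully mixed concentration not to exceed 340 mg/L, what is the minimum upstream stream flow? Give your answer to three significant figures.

1530 L/s

Set C_mix = 340: (Q·13.00 + 321.0·1900) / (Q + 321.0) = 340
→ Q = 321.0·(1900 − 340)/(340 − 13.00) = 1531 L/s.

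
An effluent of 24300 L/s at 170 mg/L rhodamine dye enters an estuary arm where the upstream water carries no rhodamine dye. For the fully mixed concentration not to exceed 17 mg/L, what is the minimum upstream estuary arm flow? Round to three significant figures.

Set C_mix = 17: (Q·0 + 24300·170.0) / (Q + 24300) = 17
→ Q = 24300·(170.0 − 17)/(17 − 0) = 218700 L/s.

219000 L/s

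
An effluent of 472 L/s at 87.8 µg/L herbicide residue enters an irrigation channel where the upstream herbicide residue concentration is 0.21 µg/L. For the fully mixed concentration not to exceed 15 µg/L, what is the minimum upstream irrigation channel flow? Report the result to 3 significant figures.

2320 L/s

Set C_mix = 15: (Q·0.2100 + 472.0·87.80) / (Q + 472.0) = 15
→ Q = 472.0·(87.80 − 15)/(15 − 0.2100) = 2323 L/s.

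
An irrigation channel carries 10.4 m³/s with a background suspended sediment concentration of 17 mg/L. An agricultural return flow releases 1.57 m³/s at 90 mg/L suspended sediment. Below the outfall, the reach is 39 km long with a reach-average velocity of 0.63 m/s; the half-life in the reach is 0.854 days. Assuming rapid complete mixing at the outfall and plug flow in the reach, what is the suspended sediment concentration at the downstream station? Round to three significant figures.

14.9 mg/L

Conservation of mass: C = (10.40·17.00 + 1.570·90.00) / 11.97 = 318.1/11.97 = 26.57 mg/L.
Travel time t = 39·1000 / 0.63 = 61900 s = 17.20 h.
Half-life 0.854 d → k = ln 2 / 0.854 = 0.8116 d⁻¹.
Decay over the reach: 26.57·exp(−kt) = 26.57·0.5590 = 14.86 mg/L.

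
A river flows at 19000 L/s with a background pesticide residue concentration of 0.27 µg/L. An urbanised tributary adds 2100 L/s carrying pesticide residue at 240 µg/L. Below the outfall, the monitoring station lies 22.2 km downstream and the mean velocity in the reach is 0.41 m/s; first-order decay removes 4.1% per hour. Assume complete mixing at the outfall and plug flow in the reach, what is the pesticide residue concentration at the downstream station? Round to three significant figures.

12.9 µg/L

After mixing, C = (19000·0.2700 + 2100·240.0) / 21100 = 509100/21100 = 24.13 µg/L.
Travel time t = 22.2·1000 / 0.41 = 54150 s = 15.04 h.
4.1%/h lost → k = −ln(1 − 0.041) = 0.04186 h⁻¹.
Decay over the reach: 24.13·exp(−kt) = 24.13·0.5328 = 12.86 µg/L.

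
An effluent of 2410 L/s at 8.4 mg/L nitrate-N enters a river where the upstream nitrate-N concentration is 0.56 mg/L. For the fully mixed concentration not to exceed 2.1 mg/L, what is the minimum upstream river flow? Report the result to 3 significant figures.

9860 L/s

Set C_mix = 2.1: (Q·0.5600 + 2410·8.400) / (Q + 2410) = 2.1
→ Q = 2410·(8.400 − 2.1)/(2.1 − 0.5600) = 9859 L/s.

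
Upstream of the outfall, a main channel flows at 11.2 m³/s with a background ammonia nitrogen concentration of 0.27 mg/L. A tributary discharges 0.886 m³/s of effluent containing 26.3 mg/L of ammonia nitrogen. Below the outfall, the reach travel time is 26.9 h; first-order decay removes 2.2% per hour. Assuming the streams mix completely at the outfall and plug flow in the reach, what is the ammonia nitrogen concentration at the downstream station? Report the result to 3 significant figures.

1.20 mg/L

Mixed concentration C = ΣQC/ΣQ = (11.20·0.2700 + 0.8860·26.30) / 12.09 = 26.33/12.09 = 2.178 mg/L.
2.2%/h lost → k = −ln(1 − 0.022) = 0.02225 h⁻¹.
Applying C = C₀e^(−kt): 2.178 × 0.5497 = 1.197 mg/L.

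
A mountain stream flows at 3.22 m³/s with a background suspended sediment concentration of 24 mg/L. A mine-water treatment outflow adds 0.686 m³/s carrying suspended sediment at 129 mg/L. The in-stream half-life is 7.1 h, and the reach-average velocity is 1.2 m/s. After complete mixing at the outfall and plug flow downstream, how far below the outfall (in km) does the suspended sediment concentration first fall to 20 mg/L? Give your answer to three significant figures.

Mixed concentration C = ΣQC/ΣQ = (3.220·24.00 + 0.6860·129.0) / 3.906 = 165.8/3.906 = 42.44 mg/L.
Half-life 7.1 h → k = ln 2 / 7.1 = 0.09763 h⁻¹ = 2.343 d⁻¹.
Set 42.44·exp(−k·t) = 20 → t = ln(42.44/20)/k = 27740 s = 7.707 h.
Distance = v·t = 1.2·27740 = 33290 m = 33.29 km.

33.3 km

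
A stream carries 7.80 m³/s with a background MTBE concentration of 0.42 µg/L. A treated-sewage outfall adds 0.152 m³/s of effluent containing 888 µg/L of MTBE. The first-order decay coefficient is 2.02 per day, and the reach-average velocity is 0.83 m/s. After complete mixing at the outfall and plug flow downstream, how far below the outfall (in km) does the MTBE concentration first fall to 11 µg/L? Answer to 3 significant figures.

16.3 km

Conservation of mass: C = (7.800·0.4200 + 0.1520·888.0) / 7.952 = 138.3/7.952 = 17.39 µg/L.
Set 17.39·exp(−k·t) = 11 → t = ln(17.39/11)/k = 19580 s = 5.439 h.
Distance = v·t = 0.83·19580 = 16250 m = 16.25 km.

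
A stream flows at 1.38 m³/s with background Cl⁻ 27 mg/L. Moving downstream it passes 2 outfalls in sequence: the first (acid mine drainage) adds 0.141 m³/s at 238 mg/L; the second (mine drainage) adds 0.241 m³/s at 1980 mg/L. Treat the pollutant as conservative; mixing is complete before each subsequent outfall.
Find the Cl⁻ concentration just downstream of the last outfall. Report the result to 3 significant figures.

After outfall 1: Q = 1.380 + 0.1410 = 1.521 m³/s; C = (1.380·27.00 + 0.1410·238.0)/1.521 = 46.56 mg/L.
After outfall 2: Q = 1.521 + 0.2410 = 1.762 m³/s; C = (1.521·46.56 + 0.2410·1980)/1.762 = 311.0 mg/L.

311 mg/L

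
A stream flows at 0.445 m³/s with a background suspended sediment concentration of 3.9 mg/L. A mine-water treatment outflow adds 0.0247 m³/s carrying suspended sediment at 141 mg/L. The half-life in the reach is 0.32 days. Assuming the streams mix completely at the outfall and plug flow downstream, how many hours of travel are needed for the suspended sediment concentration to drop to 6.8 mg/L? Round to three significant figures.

Mixed concentration C = ΣQC/ΣQ = (0.4450·3.900 + 0.02470·141.0) / 0.4697 = 5.218/0.4697 = 11.11 mg/L.
Half-life 0.32 d → k = ln 2 / 0.32 = 2.166 d⁻¹.
11.11·exp(−k·t) = 6.8 → t = ln(11.11/6.8)/k = 19580 s = 5.439 h.

5.44 h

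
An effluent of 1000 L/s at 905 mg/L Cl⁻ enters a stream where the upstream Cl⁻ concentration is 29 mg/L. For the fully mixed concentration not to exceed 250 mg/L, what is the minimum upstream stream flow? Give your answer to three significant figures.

Set C_mix = 250: (Q·29.00 + 1000·905.0) / (Q + 1000) = 250
→ Q = 1000·(905.0 − 250)/(250 − 29.00) = 2964 L/s.

2960 L/s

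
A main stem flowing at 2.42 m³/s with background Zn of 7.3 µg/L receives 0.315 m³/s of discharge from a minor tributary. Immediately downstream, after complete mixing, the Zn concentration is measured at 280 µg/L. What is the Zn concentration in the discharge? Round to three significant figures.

2380 µg/L

Mass balance: 2.420·7.300 + 0.3150·Cₑ = 2.735·280.0
→ Cₑ = (2.735·280.0 − 2.420·7.300) / 0.3150 = 2375 µg/L.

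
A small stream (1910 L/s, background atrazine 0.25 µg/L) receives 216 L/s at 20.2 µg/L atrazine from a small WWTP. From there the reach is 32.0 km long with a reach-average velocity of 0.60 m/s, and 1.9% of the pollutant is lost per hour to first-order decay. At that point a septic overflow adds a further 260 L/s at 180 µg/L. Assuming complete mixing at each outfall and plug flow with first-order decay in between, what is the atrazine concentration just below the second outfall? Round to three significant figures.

Conservation of mass: C = (1910·0.2500 + 216.0·20.20) / 2126 = 4841/2126 = 2.277 µg/L; combined flow 2126 L/s.
Travel time t = 32.0·1000 / 0.60 = 53330 s = 14.81 h.
1.9%/h lost → k = −ln(1 − 0.019) = 0.01918 h⁻¹.
First-order decay: C = 2.277·exp(−k·t) = 2.277·0.7526 = 1.714 µg/L.
At the second outfall, C = (2126·1.714 + 260.0·180.0) / (2126 + 260.0) = 21.14 µg/L.

21.1 µg/L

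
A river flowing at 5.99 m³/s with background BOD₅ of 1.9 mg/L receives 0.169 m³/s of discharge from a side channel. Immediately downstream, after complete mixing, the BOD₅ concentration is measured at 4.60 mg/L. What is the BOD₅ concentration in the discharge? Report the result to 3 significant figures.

Mass balance: 5.990·1.900 + 0.1690·Cₑ = 6.159·4.600
→ Cₑ = (6.159·4.600 − 5.990·1.900) / 0.1690 = 100.3 mg/L.

100 mg/L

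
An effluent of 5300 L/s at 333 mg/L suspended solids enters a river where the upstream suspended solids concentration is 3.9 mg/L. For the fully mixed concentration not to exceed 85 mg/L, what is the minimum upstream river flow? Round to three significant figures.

16200 L/s

Set C_mix = 85: (Q·3.900 + 5300·333.0) / (Q + 5300) = 85
→ Q = 5300·(333.0 − 85)/(85 − 3.900) = 16210 L/s.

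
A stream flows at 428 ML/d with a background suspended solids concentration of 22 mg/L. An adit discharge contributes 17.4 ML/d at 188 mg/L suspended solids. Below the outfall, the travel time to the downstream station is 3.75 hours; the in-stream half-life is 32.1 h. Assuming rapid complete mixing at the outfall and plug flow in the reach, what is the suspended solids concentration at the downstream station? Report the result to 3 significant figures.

26.3 mg/L

Conservation of mass: C = (428.0·22.00 + 17.40·188.0) / 445.4 = 12690/445.4 = 28.48 mg/L.
Half-life 32.1 h → k = ln 2 / 32.1 = 0.02159 h⁻¹ = 0.5182 d⁻¹.
Decay over the reach: 28.48·exp(−kt) = 28.48·0.9222 = 26.27 mg/L.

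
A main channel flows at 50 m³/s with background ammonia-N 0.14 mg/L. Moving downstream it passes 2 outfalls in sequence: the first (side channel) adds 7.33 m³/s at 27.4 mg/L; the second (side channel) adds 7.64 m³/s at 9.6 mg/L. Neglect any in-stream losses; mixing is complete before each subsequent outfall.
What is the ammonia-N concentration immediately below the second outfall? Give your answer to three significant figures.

Below outfall 1: Q → 57.33 m³/s, C = (50.00·0.1400 + 7.330·27.40)/57.33 = 3.625 mg/L.
Below outfall 2: Q → 64.97 m³/s, C = (57.33·3.625 + 7.640·9.600)/64.97 = 4.328 mg/L.

4.33 mg/L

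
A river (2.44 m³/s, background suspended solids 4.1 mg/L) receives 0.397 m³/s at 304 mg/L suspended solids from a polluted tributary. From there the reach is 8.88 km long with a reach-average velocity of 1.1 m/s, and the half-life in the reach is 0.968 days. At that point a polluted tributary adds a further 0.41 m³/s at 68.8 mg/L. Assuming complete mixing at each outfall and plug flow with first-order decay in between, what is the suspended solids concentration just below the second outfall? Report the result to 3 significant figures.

46.3 mg/L

After mixing, C = (2.440·4.100 + 0.3970·304.0) / 2.837 = 130.7/2.837 = 46.07 mg/L; combined flow 2.837 m³/s.
Travel time t = 8.88·1000 / 1.1 = 8073 s = 2.242 h.
Half-life 0.968 d → k = ln 2 / 0.968 = 0.7161 d⁻¹.
After decay, C = 46.07 × e^(−kt) = 46.07 × 0.9353 = 43.09 mg/L.
Second outfall: C = (2.837·43.09 + 0.4100·68.80)/3.247 = 46.33 mg/L.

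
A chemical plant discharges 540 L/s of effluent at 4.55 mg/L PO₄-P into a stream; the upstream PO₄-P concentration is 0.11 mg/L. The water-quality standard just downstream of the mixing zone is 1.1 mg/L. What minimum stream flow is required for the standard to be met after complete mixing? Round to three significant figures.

Set C_mix = 1.1: (Q·0.1100 + 540.0·4.550) / (Q + 540.0) = 1.1
→ Q = 540.0·(4.550 − 1.1)/(1.1 − 0.1100) = 1882 L/s.

1880 L/s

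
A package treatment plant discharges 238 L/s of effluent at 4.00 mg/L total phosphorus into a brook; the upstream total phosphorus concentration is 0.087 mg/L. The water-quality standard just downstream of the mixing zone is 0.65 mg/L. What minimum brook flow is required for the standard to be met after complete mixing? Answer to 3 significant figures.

Set C_mix = 0.65: (Q·0.08700 + 238.0·4.000) / (Q + 238.0) = 0.65
→ Q = 238.0·(4.000 − 0.65)/(0.65 − 0.08700) = 1416 L/s.

1420 L/s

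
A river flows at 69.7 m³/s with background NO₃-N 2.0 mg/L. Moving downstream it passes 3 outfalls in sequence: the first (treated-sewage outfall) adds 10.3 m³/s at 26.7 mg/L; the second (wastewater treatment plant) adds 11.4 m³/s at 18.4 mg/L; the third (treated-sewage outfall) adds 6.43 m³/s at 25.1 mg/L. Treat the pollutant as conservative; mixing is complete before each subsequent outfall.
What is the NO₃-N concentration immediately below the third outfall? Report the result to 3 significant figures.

8.03 mg/L

After outfall 1: Q = 69.70 + 10.30 = 80.00 m³/s; C = (69.70·2.000 + 10.30·26.70)/80.00 = 5.180 mg/L.
After outfall 2: Q = 80.00 + 11.40 = 91.40 m³/s; C = (80.00·5.180 + 11.40·18.40)/91.40 = 6.829 mg/L.
After outfall 3: Q = 91.40 + 6.430 = 97.83 m³/s; C = (91.40·6.829 + 6.430·25.10)/97.83 = 8.030 mg/L.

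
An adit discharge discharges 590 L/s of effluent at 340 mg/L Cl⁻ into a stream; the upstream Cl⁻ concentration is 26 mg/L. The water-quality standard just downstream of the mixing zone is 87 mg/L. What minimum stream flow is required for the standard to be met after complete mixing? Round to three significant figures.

2450 L/s

Set C_mix = 87: (Q·26.00 + 590.0·340.0) / (Q + 590.0) = 87
→ Q = 590.0·(340.0 − 87)/(87 − 26.00) = 2447 L/s.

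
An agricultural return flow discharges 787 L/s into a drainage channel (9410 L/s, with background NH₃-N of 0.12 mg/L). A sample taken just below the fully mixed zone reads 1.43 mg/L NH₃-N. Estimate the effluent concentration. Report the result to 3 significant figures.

17.1 mg/L

Mass balance: 9410·0.1200 + 787.0·Cₑ = 10200·1.430
→ Cₑ = (10200·1.430 − 9410·0.1200) / 787.0 = 17.09 mg/L.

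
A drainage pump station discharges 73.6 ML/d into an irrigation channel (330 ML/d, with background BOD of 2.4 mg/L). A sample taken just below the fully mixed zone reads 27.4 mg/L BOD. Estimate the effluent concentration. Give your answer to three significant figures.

Mass balance: 330.0·2.400 + 73.60·Cₑ = 403.6·27.40
→ Cₑ = (403.6·27.40 − 330.0·2.400) / 73.60 = 139.5 mg/L.

139 mg/L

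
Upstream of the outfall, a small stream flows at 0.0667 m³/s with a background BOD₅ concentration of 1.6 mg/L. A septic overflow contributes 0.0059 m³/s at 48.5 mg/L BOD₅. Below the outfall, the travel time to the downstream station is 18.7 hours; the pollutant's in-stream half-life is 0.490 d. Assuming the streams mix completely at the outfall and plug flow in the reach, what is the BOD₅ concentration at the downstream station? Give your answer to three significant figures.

1.80 mg/L

Mixed concentration C = ΣQC/ΣQ = (0.06670·1.600 + 0.005900·48.50) / 0.07260 = 0.3929/0.07260 = 5.411 mg/L.
Half-life 0.490 d → k = ln 2 / 0.490 = 1.415 d⁻¹.
First-order decay: C = 5.411·exp(−k·t) = 5.411·0.3321 = 1.797 mg/L.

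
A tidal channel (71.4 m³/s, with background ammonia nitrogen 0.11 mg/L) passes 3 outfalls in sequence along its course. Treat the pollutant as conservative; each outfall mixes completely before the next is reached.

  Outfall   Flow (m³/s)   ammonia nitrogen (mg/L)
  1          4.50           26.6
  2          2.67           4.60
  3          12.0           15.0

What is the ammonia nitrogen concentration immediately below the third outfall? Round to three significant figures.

3.53 mg/L

After outfall 1: Q = 71.40 + 4.500 = 75.90 m³/s; C = (71.40·0.1100 + 4.500·26.60)/75.90 = 1.681 mg/L.
After outfall 2: Q = 75.90 + 2.670 = 78.57 m³/s; C = (75.90·1.681 + 2.670·4.600)/78.57 = 1.780 mg/L.
After outfall 3: Q = 78.57 + 12.00 = 90.57 m³/s; C = (78.57·1.780 + 12.00·15.00)/90.57 = 3.531 mg/L.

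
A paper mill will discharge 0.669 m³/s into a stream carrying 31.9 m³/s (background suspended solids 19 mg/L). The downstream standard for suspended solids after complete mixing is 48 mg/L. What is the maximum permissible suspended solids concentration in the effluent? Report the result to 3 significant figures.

1430 mg/L

At the limit, (Qr·Cr + Qe·Cₑ)/(Qr + Qe) = 48:
Cₑ = (32.57·48 − 31.90·19.00) / 0.6690 = 1431 mg/L.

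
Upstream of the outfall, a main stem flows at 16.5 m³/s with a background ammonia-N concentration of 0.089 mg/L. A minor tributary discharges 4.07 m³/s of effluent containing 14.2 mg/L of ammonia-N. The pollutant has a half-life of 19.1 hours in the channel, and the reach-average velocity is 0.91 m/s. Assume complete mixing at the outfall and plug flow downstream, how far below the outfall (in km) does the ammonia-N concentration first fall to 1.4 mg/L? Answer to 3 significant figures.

Mass balance: C = (16.50·0.08900 + 4.070·14.20) / 20.57 = 59.26/20.57 = 2.881 mg/L.
Half-life 19.1 h → k = ln 2 / 19.1 = 0.03629 h⁻¹ = 0.8710 d⁻¹.
Set 2.881·exp(−k·t) = 1.4 → t = ln(2.881/1.4)/k = 71590 s = 19.89 h.
Distance = v·t = 0.91·71590 = 65150 m = 65.15 km.

65.1 km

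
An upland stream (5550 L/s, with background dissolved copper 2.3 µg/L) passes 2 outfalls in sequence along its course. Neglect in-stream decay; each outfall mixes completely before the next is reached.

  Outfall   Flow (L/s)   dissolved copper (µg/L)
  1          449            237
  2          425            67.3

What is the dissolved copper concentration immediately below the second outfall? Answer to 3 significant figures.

23.0 µg/L

After outfall 1: Q = 5550 + 449.0 = 5999 L/s; C = (5550·2.300 + 449.0·237.0)/5999 = 19.87 µg/L.
After outfall 2: Q = 5999 + 425.0 = 6424 L/s; C = (5999·19.87 + 425.0·67.30)/6424 = 23.00 µg/L.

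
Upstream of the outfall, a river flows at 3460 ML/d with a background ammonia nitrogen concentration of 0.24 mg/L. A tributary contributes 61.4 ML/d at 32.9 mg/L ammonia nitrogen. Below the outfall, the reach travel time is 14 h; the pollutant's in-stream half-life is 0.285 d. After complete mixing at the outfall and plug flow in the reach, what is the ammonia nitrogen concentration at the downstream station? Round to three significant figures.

Flow-weighted average: C = (3460·0.2400 + 61.40·32.90) / 3521 = 2850/3521 = 0.8095 mg/L.
Half-life 0.285 d → k = ln 2 / 0.285 = 2.432 d⁻¹.
After decay, C = 0.8095 × e^(−kt) = 0.8095 × 0.2420 = 0.1959 mg/L.

0.196 mg/L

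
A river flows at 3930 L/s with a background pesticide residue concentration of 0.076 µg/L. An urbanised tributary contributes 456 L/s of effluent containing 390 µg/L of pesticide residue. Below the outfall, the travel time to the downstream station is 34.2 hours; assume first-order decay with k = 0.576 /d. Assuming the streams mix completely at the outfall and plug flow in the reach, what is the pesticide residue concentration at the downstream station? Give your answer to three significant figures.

Conservation of mass: C = (3930·0.07600 + 456.0·390.0) / 4386 = 178100/4386 = 40.62 µg/L.
Decay over the reach: 40.62·exp(−kt) = 40.62·0.4401 = 17.87 µg/L.

17.9 µg/L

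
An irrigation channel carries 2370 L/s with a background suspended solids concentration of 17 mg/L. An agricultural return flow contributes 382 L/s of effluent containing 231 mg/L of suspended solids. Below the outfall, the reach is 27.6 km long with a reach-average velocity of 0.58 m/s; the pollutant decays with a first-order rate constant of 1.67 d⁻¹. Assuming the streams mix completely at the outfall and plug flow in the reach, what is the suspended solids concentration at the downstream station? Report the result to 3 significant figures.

18.6 mg/L

Mass balance: C = (2370·17.00 + 382.0·231.0) / 2752 = 128500/2752 = 46.70 mg/L.
Travel time t = 27.6·1000 / 0.58 = 47590 s = 13.22 h.
Applying C = C₀e^(−kt): 46.70 × 0.3986 = 18.62 mg/L.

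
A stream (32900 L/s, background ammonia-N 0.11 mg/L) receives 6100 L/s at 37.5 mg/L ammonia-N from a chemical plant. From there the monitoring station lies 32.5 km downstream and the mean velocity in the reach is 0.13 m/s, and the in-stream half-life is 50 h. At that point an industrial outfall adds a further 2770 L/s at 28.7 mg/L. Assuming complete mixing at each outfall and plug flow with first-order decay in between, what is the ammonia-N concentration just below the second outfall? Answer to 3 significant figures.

Mixed concentration C = ΣQC/ΣQ = (32900·0.1100 + 6100·37.50) / 39000 = 232400/39000 = 5.958 mg/L; combined flow 39000 L/s.
Travel time t = 32.5·1000 / 0.13 = 250000 s = 69.44 h.
Half-life 50 h → k = ln 2 / 50 = 0.01386 h⁻¹ = 0.3327 d⁻¹.
Applying C = C₀e^(−kt): 5.958 × 0.3819 = 2.275 mg/L.
At the second outfall, C = (39000·2.275 + 2770·28.70) / (39000 + 2770) = 4.028 mg/L.

4.03 mg/L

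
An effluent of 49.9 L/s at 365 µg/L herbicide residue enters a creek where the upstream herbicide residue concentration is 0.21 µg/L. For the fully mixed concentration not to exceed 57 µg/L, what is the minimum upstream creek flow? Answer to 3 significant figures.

271 L/s

Set C_mix = 57: (Q·0.2100 + 49.90·365.0) / (Q + 49.90) = 57
→ Q = 49.90·(365.0 − 57)/(57 − 0.2100) = 270.6 L/s.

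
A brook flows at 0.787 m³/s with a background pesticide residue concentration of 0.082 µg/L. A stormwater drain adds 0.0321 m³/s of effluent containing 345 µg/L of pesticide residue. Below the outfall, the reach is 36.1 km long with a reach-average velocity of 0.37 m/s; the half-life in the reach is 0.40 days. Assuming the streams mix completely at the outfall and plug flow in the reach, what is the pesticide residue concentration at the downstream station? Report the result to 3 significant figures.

Mass balance: C = (0.7870·0.08200 + 0.03210·345.0) / 0.8191 = 11.14/0.8191 = 13.60 µg/L.
Travel time t = 36.1·1000 / 0.37 = 97570 s = 27.10 h.
Half-life 0.40 d → k = ln 2 / 0.40 = 1.733 d⁻¹.
After decay, C = 13.60 × e^(−kt) = 13.60 × 0.1413 = 1.922 µg/L.

1.92 µg/L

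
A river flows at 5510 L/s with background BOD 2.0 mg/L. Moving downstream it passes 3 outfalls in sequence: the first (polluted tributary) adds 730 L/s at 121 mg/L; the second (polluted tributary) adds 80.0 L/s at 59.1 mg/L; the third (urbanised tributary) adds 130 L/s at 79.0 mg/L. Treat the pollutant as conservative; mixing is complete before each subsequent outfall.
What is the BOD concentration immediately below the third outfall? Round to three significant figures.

17.7 mg/L

Outfall 1: combined Q = 6240 L/s; C = (5510·2.000 + 730.0·121.0)/6240 = 15.92 mg/L.
Outfall 2: combined Q = 6320 L/s; C = (6240·15.92 + 80.00·59.10)/6320 = 16.47 mg/L.
Outfall 3: combined Q = 6450 L/s; C = (6320·16.47 + 130.0·79.00)/6450 = 17.73 mg/L.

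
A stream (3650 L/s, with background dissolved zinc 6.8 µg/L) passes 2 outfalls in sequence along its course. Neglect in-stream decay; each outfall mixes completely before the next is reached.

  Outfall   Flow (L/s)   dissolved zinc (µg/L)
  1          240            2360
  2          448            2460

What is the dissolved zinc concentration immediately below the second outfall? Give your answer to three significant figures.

390 µg/L

Below outfall 1: Q → 3890 L/s, C = (3650·6.800 + 240.0·2360)/3890 = 152.0 µg/L.
Below outfall 2: Q → 4338 L/s, C = (3890·152.0 + 448.0·2460)/4338 = 390.3 µg/L.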